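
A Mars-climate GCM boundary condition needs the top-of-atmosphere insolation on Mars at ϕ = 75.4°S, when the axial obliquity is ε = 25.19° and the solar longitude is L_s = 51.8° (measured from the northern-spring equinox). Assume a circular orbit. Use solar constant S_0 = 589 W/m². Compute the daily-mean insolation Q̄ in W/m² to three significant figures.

Q̄ ≈ 0.00 W/m²

Solar declination: sin δ = sin ε · sin L_s = sin 25.19° × sin 51.8° = 0.33448, so δ = +19.541°.
cos h₀ = −tan(-75.4°) tan(+19.541°) = 1.3626 ≥ 1 ⇒ polar night, h₀ = 0 and Q̄ = 0.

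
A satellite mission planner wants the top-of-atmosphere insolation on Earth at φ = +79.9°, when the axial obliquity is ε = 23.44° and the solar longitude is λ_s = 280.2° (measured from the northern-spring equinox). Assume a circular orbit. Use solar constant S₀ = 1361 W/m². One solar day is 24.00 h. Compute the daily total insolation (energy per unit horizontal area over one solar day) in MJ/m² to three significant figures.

0.00 MJ/m²

Solar declination: sin δ = sin ε · sin λ_s = sin 23.44° × sin 280.2° = -0.39150, so δ = -23.048°.
cos H₀ = −tan(+79.9°) tan(-23.048°) = 2.3885 ≥ 1 ⇒ polar night, H₀ = 0 and Q̄ = 0.
Daily total = Q̄ × 24.00 h × 3600 s/h = 0.00 MJ/m².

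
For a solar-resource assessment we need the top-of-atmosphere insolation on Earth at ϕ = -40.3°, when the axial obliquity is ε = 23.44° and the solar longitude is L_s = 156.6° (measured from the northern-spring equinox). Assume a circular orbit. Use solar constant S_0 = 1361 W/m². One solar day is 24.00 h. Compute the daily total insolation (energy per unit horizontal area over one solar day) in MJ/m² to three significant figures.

22.4 MJ/m²

Solar declination: sin δ = sin ε · sin L_s = sin 23.44° × sin 156.6° = 0.15798, so δ = +9.090°.
cos h₀ = −tan(-40.3°) tan(+9.090°) = 0.1357, h₀ = 1.4347 rad.
Bracket: h₀ sin ϕ sin δ + cos ϕ cos δ sin h₀ = 1.4347×-0.64679×0.15798 + 0.76267×0.98744×0.99075 = -0.146597 + 0.746125 = 0.599528.
Q̄ = (S_0/π) × [bracket] = (1361/π) × 0.599528 = 259.73 W/m².
Daily total = Q̄ × 24.00 h × 3600 s/h = 259.73 × 24.00 × 3600 / 10⁶ = 22.44 MJ/m².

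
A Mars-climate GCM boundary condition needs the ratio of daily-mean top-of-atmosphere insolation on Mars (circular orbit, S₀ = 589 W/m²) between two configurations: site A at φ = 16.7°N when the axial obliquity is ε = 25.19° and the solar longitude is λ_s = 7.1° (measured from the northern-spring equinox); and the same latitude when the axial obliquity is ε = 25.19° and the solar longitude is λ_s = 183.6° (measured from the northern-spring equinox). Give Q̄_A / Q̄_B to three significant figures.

Q̄_A / Q̄_B ≈ 1.04

— Configuration A (φ=+16.7°):
Solar declination: sin δ = sin ε · sin λ_s = sin 25.19° × sin 7.1° = 0.05261, so δ = +3.016°.
cos H₀ = −tan(+16.7°) tan(+3.016°) = -0.0158, H₀ = 1.5866 rad.
Bracket: H₀ sin φ sin δ + cos φ cos δ sin H₀ = 1.5866×0.28736×0.05261 + 0.95782×0.99862×0.99988 = 0.023986 + 0.956383 = 0.980369.
Q̄ = (S₀/π) × [bracket] = (589/π) × 0.980369 = 183.80 W/m².
— Configuration B (φ=+16.7°):
Solar declination: sin δ = sin ε · sin λ_s = sin 25.19° × sin 183.6° = -0.02672, so δ = -1.531°.
cos H₀ = −tan(+16.7°) tan(-1.531°) = 0.0080, H₀ = 1.5628 rad.
Bracket: H₀ sin φ sin δ + cos φ cos δ sin H₀ = 1.5628×0.28736×-0.02672 + 0.95782×0.99964×0.99997 = -0.012000 + 0.957446 = 0.945446.
Q̄ = (S₀/π) × [bracket] = (589/π) × 0.945446 = 177.26 W/m².
Ratio Q̄_A / Q̄_B = 183.80 / 177.26 = 1.037.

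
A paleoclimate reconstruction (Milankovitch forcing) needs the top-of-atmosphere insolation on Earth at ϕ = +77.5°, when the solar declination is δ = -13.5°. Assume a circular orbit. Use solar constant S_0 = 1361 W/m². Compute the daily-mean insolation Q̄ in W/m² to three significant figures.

Q̄ ≈ 0.00 W/m²

cos h₀ = −tan(+77.5°) tan(-13.500°) = 1.0829 ≥ 1 ⇒ polar night, h₀ = 0 and Q̄ = 0.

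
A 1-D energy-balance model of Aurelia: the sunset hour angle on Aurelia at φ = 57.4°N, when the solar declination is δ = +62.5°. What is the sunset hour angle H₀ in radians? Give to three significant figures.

H₀ = 3.14 rad

Sunrise equation: cos H₀ = −tan φ · tan δ = -3.0038 ≤ −1, so the host star never sets (polar day) and H₀ = π.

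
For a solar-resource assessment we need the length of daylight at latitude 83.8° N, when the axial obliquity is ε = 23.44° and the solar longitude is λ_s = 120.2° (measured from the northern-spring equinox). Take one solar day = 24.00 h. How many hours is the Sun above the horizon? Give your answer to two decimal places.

Solar declination: sin δ = sin ε · sin λ_s = sin 23.44° × sin 120.2° = 0.34380, so δ = +20.108°.
Sunrise equation: cos H₀ = −tan φ · tan δ = -3.3702 ≤ −1, so the Sun never sets (polar day) and H₀ = π.
Daylight = 2H₀/(2π) × 24.00 h = (3.1416/π) × 24.00 = 24.00 h.

24.00 h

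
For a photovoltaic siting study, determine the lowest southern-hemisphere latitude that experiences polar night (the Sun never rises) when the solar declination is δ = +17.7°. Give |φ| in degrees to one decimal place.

|φ| = 72.3°

Polar night requires cos H₀ = −tan φ tan δ ≥ 1, i.e. tan φ tan δ ≤ −1.
The boundary is |tan φ| · |tan δ| = 1, so |φ| = 90° − |δ| = 90° − 17.7° = 72.3° in the southern hemisphere.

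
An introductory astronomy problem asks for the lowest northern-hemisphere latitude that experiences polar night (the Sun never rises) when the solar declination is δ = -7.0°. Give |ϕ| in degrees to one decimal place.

|ϕ| = 83.0°

Polar night requires cos h₀ = −tan ϕ tan δ ≥ 1, i.e. tan ϕ tan δ ≤ −1.
The boundary is |tan ϕ| · |tan δ| = 1, so |ϕ| = 90° − |δ| = 90° − 7.0° = 83.0° in the northern hemisphere.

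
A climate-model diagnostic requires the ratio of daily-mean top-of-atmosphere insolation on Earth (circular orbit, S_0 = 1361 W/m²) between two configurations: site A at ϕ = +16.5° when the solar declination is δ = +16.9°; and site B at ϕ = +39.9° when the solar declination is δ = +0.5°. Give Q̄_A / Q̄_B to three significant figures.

Q̄_A / Q̄_B ≈ 1.35

— Configuration A (ϕ=+16.5°):
cos h₀ = −tan(+16.5°) tan(+16.900°) = -0.0900, h₀ = 1.6609 rad.
Bracket: h₀ sin ϕ sin δ + cos ϕ cos δ sin h₀ = 1.6609×0.28402×0.29070 + 0.95882×0.95681×0.99594 = 0.137132 + 0.913684 = 1.050816.
Q̄ = (S_0/π) × [bracket] = (1361/π) × 1.050816 = 455.23 W/m².
— Configuration B (ϕ=+39.9°):
cos h₀ = −tan(+39.9°) tan(+0.500°) = -0.0073, h₀ = 1.5781 rad.
Bracket: h₀ sin ϕ sin δ + cos ϕ cos δ sin h₀ = 1.5781×0.64145×0.00873 + 0.76717×0.99996×0.99997 = 0.008837 + 0.767116 = 0.775953.
Q̄ = (S_0/π) × [bracket] = (1361/π) × 0.775953 = 336.16 W/m².
Ratio Q̄_A / Q̄_B = 455.23 / 336.16 = 1.354.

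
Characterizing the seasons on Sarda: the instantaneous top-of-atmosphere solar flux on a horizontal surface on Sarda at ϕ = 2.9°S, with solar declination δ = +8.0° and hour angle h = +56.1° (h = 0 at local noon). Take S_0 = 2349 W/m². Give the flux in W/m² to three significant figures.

1.28e+03 W/m²

cos θ_z = sin ϕ sin δ + cos ϕ cos δ cos h = -0.007041 + 0.551610 = 0.544569.
Flux = S_0 · cos θ_z = 2349 × 0.544569 = 1279 W/m².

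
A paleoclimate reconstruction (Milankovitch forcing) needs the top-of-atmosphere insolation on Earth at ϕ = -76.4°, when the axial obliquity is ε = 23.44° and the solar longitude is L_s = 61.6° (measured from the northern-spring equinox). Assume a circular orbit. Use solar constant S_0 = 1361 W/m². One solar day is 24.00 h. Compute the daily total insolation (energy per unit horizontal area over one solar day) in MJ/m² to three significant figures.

0.00 MJ/m²

Solar declination: sin δ = sin ε · sin L_s = sin 23.44° × sin 61.6° = 0.34991, so δ = +20.482°.
cos h₀ = −tan(-76.4°) tan(+20.482°) = 1.5440 ≥ 1 ⇒ polar night, h₀ = 0 and Q̄ = 0.
Daily total = Q̄ × 24.00 h × 3600 s/h = 0.00 MJ/m².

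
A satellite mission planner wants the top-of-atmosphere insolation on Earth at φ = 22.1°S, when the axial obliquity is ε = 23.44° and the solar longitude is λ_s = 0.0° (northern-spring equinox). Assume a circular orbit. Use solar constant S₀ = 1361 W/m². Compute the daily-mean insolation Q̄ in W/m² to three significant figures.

Q̄ ≈ 401 W/m²

Solar declination: sin δ = sin ε · sin λ_s = sin 23.44° × sin 0.0° = 0.00000, so δ = +0.000°.
cos H₀ = −tan(-22.1°) tan(+0.000°) = 0.0000, H₀ = 1.5708 rad.
Bracket: H₀ sin φ sin δ + cos φ cos δ sin H₀ = 1.5708×-0.37622×0.00000 + 0.92653×1.00000×1.00000 = -0.000000 + 0.926530 = 0.926530.
Q̄ = (S₀/π) × [bracket] = (1361/π) × 0.926530 = 401.4 W/m².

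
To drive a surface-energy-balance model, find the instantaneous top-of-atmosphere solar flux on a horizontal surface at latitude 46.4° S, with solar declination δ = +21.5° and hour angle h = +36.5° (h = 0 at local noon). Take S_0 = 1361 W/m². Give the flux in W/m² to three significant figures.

341 W/m²

cos θ_z = sin ϕ sin δ + cos ϕ cos δ cos h = -0.265410 + 0.515782 = 0.250372.
Flux = S_0 · cos θ_z = 1361 × 0.250372 = 340.8 W/m².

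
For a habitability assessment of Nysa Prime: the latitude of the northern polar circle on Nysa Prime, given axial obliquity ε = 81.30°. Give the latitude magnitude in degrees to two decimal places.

The polar circle is the lowest latitude that experiences at least one full rotation of continuous daylight at the northern-summer solstice; it lies at |ϕ| = 90° − ε = 90° − 81.30° = 8.70°.

8.70°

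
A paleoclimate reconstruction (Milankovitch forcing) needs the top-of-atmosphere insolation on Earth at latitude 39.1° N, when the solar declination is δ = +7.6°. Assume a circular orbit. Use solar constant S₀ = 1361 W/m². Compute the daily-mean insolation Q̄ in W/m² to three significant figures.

cos H₀ = −tan(+39.1°) tan(+7.600°) = -0.1084, H₀ = 1.6794 rad.
Bracket: H₀ sin φ sin δ + cos φ cos δ sin H₀ = 1.6794×0.63068×0.13226 + 0.77605×0.99122×0.99410 = 0.140085 + 0.764698 = 0.904783.
Q̄ = (S₀/π) × [bracket] = (1361/π) × 0.904783 = 392.0 W/m².

Q̄ ≈ 392 W/m²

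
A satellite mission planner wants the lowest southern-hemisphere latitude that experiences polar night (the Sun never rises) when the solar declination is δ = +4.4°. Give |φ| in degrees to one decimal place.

|φ| = 85.6°

Polar night requires cos H₀ = −tan φ tan δ ≥ 1, i.e. tan φ tan δ ≤ −1.
The boundary is |tan φ| · |tan δ| = 1, so |φ| = 90° − |δ| = 90° − 4.4° = 85.6° in the southern hemisphere.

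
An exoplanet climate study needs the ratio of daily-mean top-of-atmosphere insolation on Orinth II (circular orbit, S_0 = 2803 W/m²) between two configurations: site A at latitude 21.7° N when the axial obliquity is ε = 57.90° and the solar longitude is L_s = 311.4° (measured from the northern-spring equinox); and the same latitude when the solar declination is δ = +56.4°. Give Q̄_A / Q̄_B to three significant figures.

— Configuration A (ϕ=+21.7°):
Solar declination: sin δ = sin ε · sin L_s = sin 57.90° × sin 311.4° = -0.63544, so δ = -39.452°.
cos h₀ = −tan(+21.7°) tan(-39.452°) = 0.3275, h₀ = 1.2372 rad.
Bracket: h₀ sin ϕ sin δ + cos ϕ cos δ sin h₀ = 1.2372×0.36975×-0.63544 + 0.92913×0.77215×0.94486 = -0.290685 + 0.677869 = 0.387184.
Q̄ = (S_0/π) × [bracket] = (2803/π) × 0.387184 = 345.45 W/m².
— Configuration B (ϕ=+21.7°):
cos h₀ = −tan(+21.7°) tan(+56.400°) = -0.5990, h₀ = 2.2130 rad.
Bracket: h₀ sin ϕ sin δ + cos ϕ cos δ sin h₀ = 2.2130×0.36975×0.83292 + 0.92913×0.55339×0.80078 = 0.681542 + 0.411738 = 1.093280.
Q̄ = (S_0/π) × [bracket] = (2803/π) × 1.093280 = 975.45 W/m².
Ratio Q̄_A / Q̄_B = 345.45 / 975.45 = 0.3541.

Q̄_A / Q̄_B ≈ 0.354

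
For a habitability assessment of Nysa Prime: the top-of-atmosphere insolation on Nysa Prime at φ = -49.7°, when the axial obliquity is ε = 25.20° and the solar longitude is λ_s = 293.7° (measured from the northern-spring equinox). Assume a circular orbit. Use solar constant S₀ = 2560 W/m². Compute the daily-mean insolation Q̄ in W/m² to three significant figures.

Solar declination: sin δ = sin ε · sin λ_s = sin 25.20° × sin 293.7° = -0.38987, so δ = -22.946°.
cos H₀ = −tan(-49.7°) tan(-22.946°) = -0.4992, H₀ = 2.0935 rad.
Bracket: H₀ sin φ sin δ + cos φ cos δ sin H₀ = 2.0935×-0.76267×-0.38987 + 0.64679×0.92087×0.86647 = 0.622486 + 0.516078 = 1.138564.
Q̄ = (S₀/π) × [bracket] = (2560/π) × 1.138564 = 927.8 W/m².

Q̄ ≈ 928 W/m²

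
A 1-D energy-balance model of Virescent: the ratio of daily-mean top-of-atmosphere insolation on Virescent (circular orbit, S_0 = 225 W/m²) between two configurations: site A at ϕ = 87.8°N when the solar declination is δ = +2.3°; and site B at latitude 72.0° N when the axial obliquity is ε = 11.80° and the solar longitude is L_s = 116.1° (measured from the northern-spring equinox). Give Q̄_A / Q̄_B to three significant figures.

— Configuration A (ϕ=+87.8°):
cos h₀ = −tan(+87.8°) tan(+2.300°) = -1.0455 ≤ −1 ⇒ polar day, h₀ = π.
Bracket: h₀ sin ϕ sin δ + cos ϕ cos δ sin h₀ = 3.1416×0.99926×0.04013 + 0.03839×0.99919×0.00000 = 0.125979 + 0.000000 = 0.125979.
Q̄ = (S_0/π) × [bracket] = (225/π) × 0.125979 = 9.0226 W/m².
— Configuration B (ϕ=+72.0°):
Solar declination: sin δ = sin ε · sin L_s = sin 11.80° × sin 116.1° = 0.18364, so δ = +10.582°.
cos h₀ = −tan(+72.0°) tan(+10.582°) = -0.5750, h₀ = 2.1834 rad.
Bracket: h₀ sin ϕ sin δ + cos ϕ cos δ sin h₀ = 2.1834×0.95106×0.18364 + 0.30902×0.98299×0.81817 = 0.381337 + 0.248530 = 0.629867.
Q̄ = (S_0/π) × [bracket] = (225/π) × 0.629867 = 45.111 W/m².
Ratio Q̄_A / Q̄_B = 9.0226 / 45.111 = 0.2000.

Q̄_A / Q̄_B ≈ 0.200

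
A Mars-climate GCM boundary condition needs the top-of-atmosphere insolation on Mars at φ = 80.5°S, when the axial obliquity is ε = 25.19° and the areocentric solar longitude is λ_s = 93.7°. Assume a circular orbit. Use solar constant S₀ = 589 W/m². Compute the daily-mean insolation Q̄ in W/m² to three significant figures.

Q̄ ≈ 0.00 W/m²

sin δ = sin 25.19° × sin 93.7° = 0.42473, so δ = +25.134°.
cos H₀ = −tan(-80.5°) tan(+25.134°) = 2.8036 ≥ 1 ⇒ polar night, H₀ = 0 and Q̄ = 0.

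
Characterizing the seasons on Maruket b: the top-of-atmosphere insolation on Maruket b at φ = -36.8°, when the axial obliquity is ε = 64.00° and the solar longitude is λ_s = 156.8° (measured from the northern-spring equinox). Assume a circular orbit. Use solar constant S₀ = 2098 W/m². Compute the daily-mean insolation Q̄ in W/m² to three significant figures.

Solar declination: sin δ = sin ε · sin λ_s = sin 64.00° × sin 156.8° = 0.35407, so δ = +20.737°.
cos H₀ = −tan(-36.8°) tan(+20.737°) = 0.2832, H₀ = 1.2836 rad.
Bracket: H₀ sin φ sin δ + cos φ cos δ sin H₀ = 1.2836×-0.59902×0.35407 + 0.80073×0.93522×0.95905 = -0.272245 + 0.718193 = 0.445948.
Q̄ = (S₀/π) × [bracket] = (2098/π) × 0.445948 = 297.8 W/m².

Q̄ ≈ 298 W/m²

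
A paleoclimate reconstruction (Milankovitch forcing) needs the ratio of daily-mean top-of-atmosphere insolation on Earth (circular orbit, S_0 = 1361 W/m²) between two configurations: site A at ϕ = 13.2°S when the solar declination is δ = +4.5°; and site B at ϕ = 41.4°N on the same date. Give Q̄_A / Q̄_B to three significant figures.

— Configuration A (ϕ=-13.2°):
cos h₀ = −tan(-13.2°) tan(+4.500°) = 0.0185, h₀ = 1.5523 rad.
Bracket: h₀ sin ϕ sin δ + cos ϕ cos δ sin h₀ = 1.5523×-0.22835×0.07846 + 0.97358×0.99692×0.99983 = -0.027812 + 0.970416 = 0.942604.
Q̄ = (S_0/π) × [bracket] = (1361/π) × 0.942604 = 408.35 W/m².
— Configuration B (ϕ=+41.4°):
cos h₀ = −tan(+41.4°) tan(+4.500°) = -0.0694, h₀ = 1.6402 rad.
Bracket: h₀ sin ϕ sin δ + cos ϕ cos δ sin h₀ = 1.6402×0.66131×0.07846 + 0.75011×0.99692×0.99759 = 0.085104 + 0.745997 = 0.831101.
Q̄ = (S_0/π) × [bracket] = (1361/π) × 0.831101 = 360.05 W/m².
Ratio Q̄_A / Q̄_B = 408.35 / 360.05 = 1.134.

Q̄_A / Q̄_B ≈ 1.13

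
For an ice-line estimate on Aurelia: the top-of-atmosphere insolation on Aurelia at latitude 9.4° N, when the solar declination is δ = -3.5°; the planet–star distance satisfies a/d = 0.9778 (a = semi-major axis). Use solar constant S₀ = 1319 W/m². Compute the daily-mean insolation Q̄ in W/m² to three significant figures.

Q̄ ≈ 389 W/m²

cos H₀ = −tan(+9.4°) tan(-3.500°) = 0.0101, H₀ = 1.5607 rad.
Bracket: H₀ sin φ sin δ + cos φ cos δ sin H₀ = 1.5607×0.16333×-0.06105 + 0.98657×0.99813×0.99995 = -0.015562 + 0.984676 = 0.969114.
Inverse-square distance factor (a/d)² = 0.9778² = 0.956093.
Q̄ = (S₀/π) × 0.956093 × [bracket] = (1319/π) × 0.956093 × 0.969114 = 389.0 W/m².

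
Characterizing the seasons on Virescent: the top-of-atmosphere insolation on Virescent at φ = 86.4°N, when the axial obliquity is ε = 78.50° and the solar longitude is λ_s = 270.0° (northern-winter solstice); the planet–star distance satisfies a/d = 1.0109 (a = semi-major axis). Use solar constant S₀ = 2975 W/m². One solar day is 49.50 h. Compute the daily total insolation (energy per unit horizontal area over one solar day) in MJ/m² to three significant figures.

Solar declination: sin δ = sin ε · sin λ_s = sin 78.50° × sin 270.0° = -0.97992, so δ = -78.500°.
cos H₀ = −tan(+86.4°) tan(-78.500°) = 78.1242 ≥ 1 ⇒ polar night, H₀ = 0 and Q̄ = 0.
Inverse-square distance factor (a/d)² = 1.0109² = 1.021919.
Daily total = Q̄ × 49.50 h × 3600 s/h = 0.00 MJ/m².

0.00 MJ/m²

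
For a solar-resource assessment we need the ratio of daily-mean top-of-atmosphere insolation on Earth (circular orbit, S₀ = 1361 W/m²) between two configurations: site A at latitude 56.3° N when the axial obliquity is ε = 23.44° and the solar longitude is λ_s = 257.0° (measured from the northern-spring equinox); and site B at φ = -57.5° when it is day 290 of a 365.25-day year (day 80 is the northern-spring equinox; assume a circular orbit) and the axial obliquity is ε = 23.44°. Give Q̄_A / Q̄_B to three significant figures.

— Configuration A (φ=+56.3°):
Solar declination: sin δ = sin ε · sin λ_s = sin 23.44° × sin 257.0° = -0.38759, so δ = -22.805°.
cos H₀ = −tan(+56.3°) tan(-22.805°) = 0.6305, H₀ = 0.8887 rad.
Bracket: H₀ sin φ sin δ + cos φ cos δ sin H₀ = 0.8887×0.83195×-0.38759 + 0.55484×0.92183×0.77623 = -0.286566 + 0.397017 = 0.110451.
Q̄ = (S₀/π) × [bracket] = (1361/π) × 0.110451 = 47.850 W/m².
— Configuration B (φ=-57.5°):
Solar longitude: λ_s = 360° × (290 − 80)/365.25 = 206.982°.
sin δ = sin 23.44° × sin 206.982° = -0.18048, so δ = -10.398°.
cos H₀ = −tan(-57.5°) tan(-10.398°) = -0.2880, H₀ = 1.8630 rad.
Bracket: H₀ sin φ sin δ + cos φ cos δ sin H₀ = 1.8630×-0.84339×-0.18048 + 0.53730×0.98358×0.95762 = 0.283577 + 0.506081 = 0.789658.
Q̄ = (S₀/π) × [bracket] = (1361/π) × 0.789658 = 342.10 W/m².
Ratio Q̄_A / Q̄_B = 47.850 / 342.10 = 0.1399.

Q̄_A / Q̄_B ≈ 0.140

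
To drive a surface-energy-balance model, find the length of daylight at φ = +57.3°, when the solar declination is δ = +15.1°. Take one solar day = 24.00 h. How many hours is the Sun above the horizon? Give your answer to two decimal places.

cos H₀ = −tan φ · tan δ = −tan(+57.3°) × tan(+15.100°) = -0.4203, so H₀ = 2.0046 rad = 114.85°.
Daylight = 2H₀/(2π) × 24.00 h = (2.0046/π) × 24.00 = 15.31 h.

15.31 h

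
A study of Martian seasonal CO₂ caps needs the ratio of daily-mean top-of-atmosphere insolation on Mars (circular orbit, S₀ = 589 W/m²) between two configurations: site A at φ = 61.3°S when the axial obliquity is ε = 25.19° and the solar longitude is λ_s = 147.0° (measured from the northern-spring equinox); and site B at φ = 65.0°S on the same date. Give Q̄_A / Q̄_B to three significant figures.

— Configuration A (φ=-61.3°):
Solar declination: sin δ = sin ε · sin λ_s = sin 25.19° × sin 147.0° = 0.23181, so δ = +13.404°.
cos H₀ = −tan(-61.3°) tan(+13.404°) = 0.4353, H₀ = 1.1205 rad.
Bracket: H₀ sin φ sin δ + cos φ cos δ sin H₀ = 1.1205×-0.87715×0.23181 + 0.48022×0.97276×0.90030 = -0.227834 + 0.420565 = 0.192731.
Q̄ = (S₀/π) × [bracket] = (589/π) × 0.192731 = 36.134 W/m².
— Configuration B (φ=-65.0°):
cos H₀ = −tan(-65.0°) tan(+13.404°) = 0.5110, H₀ = 1.0344 rad.
Bracket: H₀ sin φ sin δ + cos φ cos δ sin H₀ = 1.0344×-0.90631×0.23181 + 0.42262×0.97276×0.85956 = -0.217319 + 0.353372 = 0.136053.
Q̄ = (S₀/π) × [bracket] = (589/π) × 0.136053 = 25.508 W/m².
Ratio Q̄_A / Q̄_B = 36.134 / 25.508 = 1.417.

Q̄_A / Q̄_B ≈ 1.42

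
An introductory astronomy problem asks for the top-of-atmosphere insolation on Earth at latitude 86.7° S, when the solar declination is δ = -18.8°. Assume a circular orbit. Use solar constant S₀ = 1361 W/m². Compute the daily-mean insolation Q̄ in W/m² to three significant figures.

cos H₀ = −tan(-86.7°) tan(-18.800°) = -5.9041 ≤ −1 ⇒ polar day, H₀ = π.
Bracket: H₀ sin φ sin δ + cos φ cos δ sin H₀ = 3.1416×-0.99834×-0.32227 + 0.05756×0.94665×0.00000 = 1.010763 + 0.000000 = 1.010763.
Q̄ = (S₀/π) × [bracket] = (1361/π) × 1.010763 = 437.9 W/m².

Q̄ ≈ 438 W/m²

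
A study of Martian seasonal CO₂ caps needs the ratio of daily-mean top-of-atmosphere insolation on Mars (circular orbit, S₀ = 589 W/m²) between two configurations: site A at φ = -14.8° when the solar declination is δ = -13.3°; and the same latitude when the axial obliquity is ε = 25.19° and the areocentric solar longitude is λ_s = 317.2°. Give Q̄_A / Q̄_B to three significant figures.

Q̄_A / Q̄_B ≈ 0.991

— Configuration A (φ=-14.8°):
cos H₀ = −tan(-14.8°) tan(-13.300°) = -0.0625, H₀ = 1.6333 rad.
Bracket: H₀ sin φ sin δ + cos φ cos δ sin H₀ = 1.6333×-0.25545×-0.23005 + 0.96682×0.97318×0.99805 = 0.095983 + 0.939055 = 1.035038.
Q̄ = (S₀/π) × [bracket] = (589/π) × 1.035038 = 194.05 W/m².
— Configuration B (φ=-14.8°):
sin δ = sin 25.19° × sin 317.2° = -0.28918, so δ = -16.809°.
cos H₀ = −tan(-14.8°) tan(-16.809°) = -0.0798, H₀ = 1.6507 rad.
Bracket: H₀ sin φ sin δ + cos φ cos δ sin H₀ = 1.6507×-0.25545×-0.28918 + 0.96682×0.95727×0.99681 = 0.121939 + 0.922555 = 1.044494.
Q̄ = (S₀/π) × [bracket] = (589/π) × 1.044494 = 195.83 W/m².
Ratio Q̄_A / Q̄_B = 194.05 / 195.83 = 0.9909.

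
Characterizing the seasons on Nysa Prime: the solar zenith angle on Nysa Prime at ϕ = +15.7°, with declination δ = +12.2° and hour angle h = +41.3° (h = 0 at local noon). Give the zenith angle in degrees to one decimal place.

θ_z = 40.2°

cos θ_z = sin ϕ sin δ + cos ϕ cos δ cos h = 0.057185 + 0.706902 = 0.764087.
θ_z = arccos(0.764087) = 40.2°.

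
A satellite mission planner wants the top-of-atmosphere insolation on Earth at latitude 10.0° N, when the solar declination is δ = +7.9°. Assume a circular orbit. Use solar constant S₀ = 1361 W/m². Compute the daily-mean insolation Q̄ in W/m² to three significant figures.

Q̄ ≈ 439 W/m²

cos H₀ = −tan(+10.0°) tan(+7.900°) = -0.0245, H₀ = 1.5953 rad.
Bracket: H₀ sin φ sin δ + cos φ cos δ sin H₀ = 1.5953×0.17365×0.13744 + 0.98481×0.99051×0.99970 = 0.038074 + 0.975172 = 1.013246.
Q̄ = (S₀/π) × [bracket] = (1361/π) × 1.013246 = 439.0 W/m².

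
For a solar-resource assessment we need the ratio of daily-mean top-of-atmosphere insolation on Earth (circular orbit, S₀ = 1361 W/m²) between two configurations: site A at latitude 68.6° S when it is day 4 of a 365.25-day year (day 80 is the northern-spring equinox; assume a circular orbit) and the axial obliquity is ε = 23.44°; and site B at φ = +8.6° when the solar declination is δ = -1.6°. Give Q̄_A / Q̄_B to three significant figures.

Q̄_A / Q̄_B ≈ 1.14

— Configuration A (φ=-68.6°):
Solar longitude: λ_s = 360° × (4 − 80)/365.25 = -74.908°, i.e. -74.908° + 360° = 285.092°.
sin δ = sin 23.44° × sin 285.092° = -0.38407, so δ = -22.586°.
cos H₀ = −tan(-68.6°) tan(-22.586°) = -1.0614 ≤ −1 ⇒ polar day, H₀ = π.
Bracket: H₀ sin φ sin δ + cos φ cos δ sin H₀ = 3.1416×-0.93106×-0.38407 + 0.36488×0.92330×0.00000 = 1.123412 + 0.000000 = 1.123412.
Q̄ = (S₀/π) × [bracket] = (1361/π) × 1.123412 = 486.68 W/m².
— Configuration B (φ=+8.6°):
cos H₀ = −tan(+8.6°) tan(-1.600°) = 0.0042, H₀ = 1.5666 rad.
Bracket: H₀ sin φ sin δ + cos φ cos δ sin H₀ = 1.5666×0.14954×-0.02792 + 0.98876×0.99961×0.99999 = -0.006541 + 0.988364 = 0.981823.
Q̄ = (S₀/π) × [bracket] = (1361/π) × 0.981823 = 425.35 W/m².
Ratio Q̄_A / Q̄_B = 486.68 / 425.35 = 1.144.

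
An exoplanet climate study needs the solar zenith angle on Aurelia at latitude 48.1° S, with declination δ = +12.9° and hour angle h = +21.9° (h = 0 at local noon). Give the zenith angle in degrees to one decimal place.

θ_z = 64.0°

cos θ_z = sin φ sin δ + cos φ cos δ cos h = -0.166168 + 0.604000 = 0.437832.
θ_z = arccos(0.437832) = 64.0°.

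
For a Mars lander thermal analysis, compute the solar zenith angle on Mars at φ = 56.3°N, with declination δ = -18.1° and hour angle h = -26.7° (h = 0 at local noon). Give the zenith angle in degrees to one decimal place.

θ_z = 77.7°

cos θ_z = sin φ sin δ + cos φ cos δ cos h = -0.258469 + 0.471154 = 0.212685.
θ_z = arccos(0.212685) = 77.7°.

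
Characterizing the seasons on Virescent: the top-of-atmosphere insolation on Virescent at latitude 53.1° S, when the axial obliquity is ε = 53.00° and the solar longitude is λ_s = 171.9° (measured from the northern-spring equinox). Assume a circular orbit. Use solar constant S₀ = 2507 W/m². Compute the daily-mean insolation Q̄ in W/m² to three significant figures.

Q̄ ≈ 369 W/m²

Solar declination: sin δ = sin ε · sin λ_s = sin 53.00° × sin 171.9° = 0.11253, so δ = +6.461°.
cos H₀ = −tan(-53.1°) tan(+6.461°) = 0.1508, H₀ = 1.4194 rad.
Bracket: H₀ sin φ sin δ + cos φ cos δ sin H₀ = 1.4194×-0.79968×0.11253 + 0.60042×0.99365×0.98856 = -0.127729 + 0.589782 = 0.462053.
Q̄ = (S₀/π) × [bracket] = (2507/π) × 0.462053 = 368.7 W/m².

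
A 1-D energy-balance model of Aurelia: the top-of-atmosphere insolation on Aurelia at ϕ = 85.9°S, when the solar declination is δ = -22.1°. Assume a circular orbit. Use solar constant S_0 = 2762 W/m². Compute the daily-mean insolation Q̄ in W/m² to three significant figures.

Q̄ ≈ 1.04e+03 W/m²

cos h₀ = −tan(-85.9°) tan(-22.100°) = -5.6648 ≤ −1 ⇒ polar day, h₀ = π.
Bracket: h₀ sin ϕ sin δ + cos ϕ cos δ sin h₀ = 3.1416×-0.99744×-0.37622 + 0.07150×0.92653×0.00000 = 1.178907 + 0.000000 = 1.178907.
Q̄ = (S_0/π) × [bracket] = (2762/π) × 1.178907 = 1036 W/m².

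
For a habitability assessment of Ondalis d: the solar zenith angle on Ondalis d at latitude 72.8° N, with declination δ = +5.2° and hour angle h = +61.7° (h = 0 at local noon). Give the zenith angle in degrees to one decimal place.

cos θ_z = sin φ sin δ + cos φ cos δ cos h = 0.086579 + 0.139615 = 0.226194.
θ_z = arccos(0.226194) = 76.9°.

θ_z = 76.9°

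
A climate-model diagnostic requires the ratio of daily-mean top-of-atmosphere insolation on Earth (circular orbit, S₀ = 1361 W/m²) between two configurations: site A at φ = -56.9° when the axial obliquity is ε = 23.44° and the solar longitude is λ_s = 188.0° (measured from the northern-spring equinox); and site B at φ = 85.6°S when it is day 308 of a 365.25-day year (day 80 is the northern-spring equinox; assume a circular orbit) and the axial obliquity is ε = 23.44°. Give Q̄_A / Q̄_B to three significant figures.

— Configuration A (φ=-56.9°):
Solar declination: sin δ = sin ε · sin λ_s = sin 23.44° × sin 188.0° = -0.05536, so δ = -3.174°.
cos H₀ = −tan(-56.9°) tan(-3.174°) = -0.0851, H₀ = 1.6560 rad.
Bracket: H₀ sin φ sin δ + cos φ cos δ sin H₀ = 1.6560×-0.83772×-0.05536 + 0.54610×0.99847×0.99638 = 0.076799 + 0.543291 = 0.620090.
Q̄ = (S₀/π) × [bracket] = (1361/π) × 0.620090 = 268.64 W/m².
— Configuration B (φ=-85.6°):
Solar longitude: λ_s = 360° × (308 − 80)/365.25 = 224.723°.
sin δ = sin 23.44° × sin 224.723° = -0.27991, so δ = -16.255°.
cos H₀ = −tan(-85.6°) tan(-16.255°) = -3.7893 ≤ −1 ⇒ polar day, H₀ = π.
Bracket: H₀ sin φ sin δ + cos φ cos δ sin H₀ = 3.1416×-0.99705×-0.27991 + 0.07672×0.96002×0.00000 = 0.876771 + 0.000000 = 0.876771.
Q̄ = (S₀/π) × [bracket] = (1361/π) × 0.876771 = 379.83 W/m².
Ratio Q̄_A / Q̄_B = 268.64 / 379.83 = 0.7073.

Q̄_A / Q̄_B ≈ 0.707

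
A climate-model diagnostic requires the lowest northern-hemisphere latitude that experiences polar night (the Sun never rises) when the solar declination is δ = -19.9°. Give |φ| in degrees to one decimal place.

Polar night requires cos H₀ = −tan φ tan δ ≥ 1, i.e. tan φ tan δ ≤ −1.
The boundary is |tan φ| · |tan δ| = 1, so |φ| = 90° − |δ| = 90° − 19.9° = 70.1° in the northern hemisphere.

|φ| = 70.1°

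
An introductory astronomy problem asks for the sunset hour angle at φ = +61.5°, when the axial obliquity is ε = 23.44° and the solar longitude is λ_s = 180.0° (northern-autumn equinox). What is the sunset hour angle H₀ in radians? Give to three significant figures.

Solar declination: sin δ = sin ε · sin λ_s = sin 23.44° × sin 180.0° = 0.00000, so δ = +0.000°.
cos H₀ = −tan φ · tan δ = −tan(+61.5°) × tan(+0.000°) = -0.0000, so H₀ = 1.5708 rad = 90.00°.

H₀ = 1.57 rad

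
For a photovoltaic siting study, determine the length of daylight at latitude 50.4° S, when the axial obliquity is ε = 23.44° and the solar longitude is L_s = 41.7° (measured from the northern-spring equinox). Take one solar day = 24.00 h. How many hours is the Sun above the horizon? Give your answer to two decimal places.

Solar declination: sin δ = sin ε · sin L_s = sin 23.44° × sin 41.7° = 0.26462, so δ = +15.344°.
cos h₀ = −tan ϕ · tan δ = −tan(-50.4°) × tan(+15.344°) = 0.3317, so h₀ = 1.2327 rad = 70.63°.
Daylight = 2h₀/(2π) × 24.00 h = (1.2327/π) × 24.00 = 9.42 h.

9.42 h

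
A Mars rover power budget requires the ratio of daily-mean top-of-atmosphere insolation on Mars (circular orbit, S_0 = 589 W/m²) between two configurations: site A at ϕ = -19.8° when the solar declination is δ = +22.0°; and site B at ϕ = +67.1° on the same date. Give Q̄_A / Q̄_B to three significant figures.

— Configuration A (ϕ=-19.8°):
cos h₀ = −tan(-19.8°) tan(+22.000°) = 0.1455, h₀ = 1.4248 rad.
Bracket: h₀ sin ϕ sin δ + cos ϕ cos δ sin h₀ = 1.4248×-0.33874×0.37461 + 0.94088×0.92718×0.98936 = -0.180801 + 0.863083 = 0.682282.
Q̄ = (S_0/π) × [bracket] = (589/π) × 0.682282 = 127.92 W/m².
— Configuration B (ϕ=+67.1°):
cos h₀ = −tan(+67.1°) tan(+22.000°) = -0.9565, h₀ = 2.8454 rad.
Bracket: h₀ sin ϕ sin δ + cos ϕ cos δ sin h₀ = 2.8454×0.92119×0.37461 + 0.38912×0.92718×0.29185 = 0.981911 + 0.105295 = 1.087206.
Q̄ = (S_0/π) × [bracket] = (589/π) × 1.087206 = 203.83 W/m².
Ratio Q̄_A / Q̄_B = 127.92 / 203.83 = 0.6276.

Q̄_A / Q̄_B ≈ 0.628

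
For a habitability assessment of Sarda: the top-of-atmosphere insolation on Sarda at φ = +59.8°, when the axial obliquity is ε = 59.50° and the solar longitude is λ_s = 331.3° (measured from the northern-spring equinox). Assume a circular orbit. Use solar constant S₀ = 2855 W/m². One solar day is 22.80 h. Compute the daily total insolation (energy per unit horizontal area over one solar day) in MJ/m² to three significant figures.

Solar declination: sin δ = sin ε · sin λ_s = sin 59.50° × sin 331.3° = -0.41377, so δ = -24.442°.
cos H₀ = −tan(+59.8°) tan(-24.442°) = 0.7809, H₀ = 0.6747 rad.
Bracket: H₀ sin φ sin δ + cos φ cos δ sin H₀ = 0.6747×0.86427×-0.41377 + 0.50302×0.91038×0.62463 = -0.241279 + 0.286043 = 0.044764.
Q̄ = (S₀/π) × [bracket] = (2855/π) × 0.044764 = 40.680 W/m².
Daily total = Q̄ × 22.80 h × 3600 s/h = 40.680 × 22.80 × 3600 / 10⁶ = 3.339 MJ/m².

3.34 MJ/m²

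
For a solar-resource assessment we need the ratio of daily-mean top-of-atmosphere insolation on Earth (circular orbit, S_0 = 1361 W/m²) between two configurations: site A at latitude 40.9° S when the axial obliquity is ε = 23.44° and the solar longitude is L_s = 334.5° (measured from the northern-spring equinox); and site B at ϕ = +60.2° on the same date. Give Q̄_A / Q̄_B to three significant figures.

Q̄_A / Q̄_B ≈ 3.33

— Configuration A (ϕ=-40.9°):
Solar declination: sin δ = sin ε · sin L_s = sin 23.44° × sin 334.5° = -0.17125, so δ = -9.861°.
cos h₀ = −tan(-40.9°) tan(-9.861°) = -0.1506, h₀ = 1.7219 rad.
Bracket: h₀ sin ϕ sin δ + cos ϕ cos δ sin h₀ = 1.7219×-0.65474×-0.17125 + 0.75585×0.98523×0.98860 = 0.193067 + 0.736197 = 0.929264.
Q̄ = (S_0/π) × [bracket] = (1361/π) × 0.929264 = 402.58 W/m².
— Configuration B (ϕ=+60.2°):
cos h₀ = −tan(+60.2°) tan(-9.861°) = 0.3035, h₀ = 1.2624 rad.
Bracket: h₀ sin ϕ sin δ + cos ϕ cos δ sin h₀ = 1.2624×0.86777×-0.17125 + 0.49697×0.98523×0.95283 = -0.187600 + 0.466534 = 0.278934.
Q̄ = (S_0/π) × [bracket] = (1361/π) × 0.278934 = 120.84 W/m².
Ratio Q̄_A / Q̄_B = 402.58 / 120.84 = 3.332.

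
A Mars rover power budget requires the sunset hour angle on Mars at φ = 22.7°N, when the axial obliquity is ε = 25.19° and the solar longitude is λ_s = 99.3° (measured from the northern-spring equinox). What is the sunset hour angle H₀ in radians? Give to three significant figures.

Solar declination: sin δ = sin ε · sin λ_s = sin 25.19° × sin 99.3° = 0.42003, so δ = +24.836°.
cos H₀ = −tan φ · tan δ = −tan(+22.7°) × tan(+24.836°) = -0.1936, so H₀ = 1.7656 rad = 101.16°.

H₀ = 1.77 rad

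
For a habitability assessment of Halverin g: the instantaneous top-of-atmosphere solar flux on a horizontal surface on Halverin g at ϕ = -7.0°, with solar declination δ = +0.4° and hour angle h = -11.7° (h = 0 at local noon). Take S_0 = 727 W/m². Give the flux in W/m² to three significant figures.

cos θ_z = sin ϕ sin δ + cos ϕ cos δ cos h = -0.000851 + 0.971900 = 0.971049.
Flux = S_0 · cos θ_z = 727 × 0.971049 = 706.0 W/m².

706 W/m²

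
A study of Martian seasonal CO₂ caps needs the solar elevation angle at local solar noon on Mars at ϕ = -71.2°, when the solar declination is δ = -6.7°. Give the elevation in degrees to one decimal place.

25.5°

At local noon the hour angle is zero, so the zenith angle equals |ϕ − δ| = |-71.2° − (-6.700°)| = 64.500°.
Elevation = 90° − 64.500° = 25.5°.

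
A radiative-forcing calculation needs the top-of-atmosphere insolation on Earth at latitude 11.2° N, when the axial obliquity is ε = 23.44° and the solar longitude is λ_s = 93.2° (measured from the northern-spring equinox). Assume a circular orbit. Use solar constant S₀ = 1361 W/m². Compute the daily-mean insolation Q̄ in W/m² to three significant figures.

Q̄ ≈ 444 W/m²

Solar declination: sin δ = sin ε · sin λ_s = sin 23.44° × sin 93.2° = 0.39717, so δ = +23.401°.
cos H₀ = −tan(+11.2°) tan(+23.401°) = -0.0857, H₀ = 1.6566 rad.
Bracket: H₀ sin φ sin δ + cos φ cos δ sin H₀ = 1.6566×0.19423×0.39717 + 0.98096×0.91775×0.99632 = 0.127794 + 0.896963 = 1.024757.
Q̄ = (S₀/π) × [bracket] = (1361/π) × 1.024757 = 443.9 W/m².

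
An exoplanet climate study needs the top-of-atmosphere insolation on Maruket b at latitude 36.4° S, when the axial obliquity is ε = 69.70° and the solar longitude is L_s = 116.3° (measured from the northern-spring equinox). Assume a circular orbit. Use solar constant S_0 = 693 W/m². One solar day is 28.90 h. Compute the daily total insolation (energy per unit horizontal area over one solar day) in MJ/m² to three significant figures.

0.00 MJ/m²

Solar declination: sin δ = sin ε · sin L_s = sin 69.70° × sin 116.3° = 0.84080, so δ = +57.225°.
cos h₀ = −tan(-36.4°) tan(+57.225°) = 1.1451 ≥ 1 ⇒ polar night, h₀ = 0 and Q̄ = 0.
Daily total = Q̄ × 28.90 h × 3600 s/h = 0.00 MJ/m².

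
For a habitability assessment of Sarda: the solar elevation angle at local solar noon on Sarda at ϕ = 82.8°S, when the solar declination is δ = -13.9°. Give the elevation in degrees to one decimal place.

At local noon the hour angle is zero, so the zenith angle equals |ϕ − δ| = |-82.8° − (-13.900°)| = 68.900°.
Elevation = 90° − 68.900° = 21.1°.

21.1°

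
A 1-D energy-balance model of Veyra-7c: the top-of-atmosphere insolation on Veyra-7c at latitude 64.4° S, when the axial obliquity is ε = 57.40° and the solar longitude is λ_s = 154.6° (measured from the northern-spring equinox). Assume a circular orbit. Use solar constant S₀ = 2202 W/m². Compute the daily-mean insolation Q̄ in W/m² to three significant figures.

Solar declination: sin δ = sin ε · sin λ_s = sin 57.40° × sin 154.6° = 0.36136, so δ = +21.184°.
cos H₀ = −tan(-64.4°) tan(+21.184°) = 0.8089, H₀ = 0.6286 rad.
Bracket: H₀ sin φ sin δ + cos φ cos δ sin H₀ = 0.6286×-0.90183×0.36136 + 0.43209×0.93243×0.58799 = -0.204851 + 0.236897 = 0.032046.
Q̄ = (S₀/π) × [bracket] = (2202/π) × 0.032046 = 22.46 W/m².

Q̄ ≈ 22.5 W/m²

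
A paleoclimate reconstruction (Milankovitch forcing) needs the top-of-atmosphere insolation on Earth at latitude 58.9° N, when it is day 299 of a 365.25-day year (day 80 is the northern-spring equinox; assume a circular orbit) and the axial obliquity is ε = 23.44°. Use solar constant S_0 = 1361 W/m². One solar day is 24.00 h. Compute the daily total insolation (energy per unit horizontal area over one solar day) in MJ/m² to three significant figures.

8.58 MJ/m²

Solar longitude: L_s = 360° × (299 − 80)/365.25 = 215.852°.
sin δ = sin 23.44° × sin 215.852° = -0.23298, so δ = -13.473°.
cos h₀ = −tan(+58.9°) tan(-13.473°) = 0.3971, h₀ = 1.1624 rad.
Bracket: h₀ sin ϕ sin δ + cos ϕ cos δ sin h₀ = 1.1624×0.85627×-0.23298 + 0.51653×0.97248×0.91775 = -0.231892 + 0.461000 = 0.229108.
Q̄ = (S_0/π) × [bracket] = (1361/π) × 0.229108 = 99.254 W/m².
Daily total = Q̄ × 24.00 h × 3600 s/h = 99.254 × 24.00 × 3600 / 10⁶ = 8.576 MJ/m².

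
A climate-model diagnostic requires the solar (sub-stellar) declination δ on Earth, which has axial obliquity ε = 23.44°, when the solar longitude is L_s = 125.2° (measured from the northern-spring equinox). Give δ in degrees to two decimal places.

δ = +18.97°

sin δ = sin ε · sin L_s = sin 23.44° × sin 125.2° = 0.325051.
δ = arcsin(0.325051) = +18.97°.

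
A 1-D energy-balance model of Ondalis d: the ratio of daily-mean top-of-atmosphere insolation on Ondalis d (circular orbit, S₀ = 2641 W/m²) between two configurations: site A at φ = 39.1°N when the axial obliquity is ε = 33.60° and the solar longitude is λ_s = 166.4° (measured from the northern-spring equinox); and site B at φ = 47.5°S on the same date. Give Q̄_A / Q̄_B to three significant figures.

Q̄_A / Q̄_B ≈ 1.72

— Configuration A (φ=+39.1°):
Solar declination: sin δ = sin ε · sin λ_s = sin 33.60° × sin 166.4° = 0.13013, so δ = +7.477°.
cos H₀ = −tan(+39.1°) tan(+7.477°) = -0.1067, H₀ = 1.6777 rad.
Bracket: H₀ sin φ sin δ + cos φ cos δ sin H₀ = 1.6777×0.63068×0.13013 + 0.77605×0.99150×0.99430 = 0.137689 + 0.765068 = 0.902757.
Q̄ = (S₀/π) × [bracket] = (2641/π) × 0.902757 = 758.91 W/m².
— Configuration B (φ=-47.5°):
cos H₀ = −tan(-47.5°) tan(+7.477°) = 0.1432, H₀ = 1.4271 rad.
Bracket: H₀ sin φ sin δ + cos φ cos δ sin H₀ = 1.4271×-0.73728×0.13013 + 0.67559×0.99150×0.98969 = -0.136919 + 0.662941 = 0.526022.
Q̄ = (S₀/π) × [bracket] = (2641/π) × 0.526022 = 442.20 W/m².
Ratio Q̄_A / Q̄_B = 758.91 / 442.20 = 1.716.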